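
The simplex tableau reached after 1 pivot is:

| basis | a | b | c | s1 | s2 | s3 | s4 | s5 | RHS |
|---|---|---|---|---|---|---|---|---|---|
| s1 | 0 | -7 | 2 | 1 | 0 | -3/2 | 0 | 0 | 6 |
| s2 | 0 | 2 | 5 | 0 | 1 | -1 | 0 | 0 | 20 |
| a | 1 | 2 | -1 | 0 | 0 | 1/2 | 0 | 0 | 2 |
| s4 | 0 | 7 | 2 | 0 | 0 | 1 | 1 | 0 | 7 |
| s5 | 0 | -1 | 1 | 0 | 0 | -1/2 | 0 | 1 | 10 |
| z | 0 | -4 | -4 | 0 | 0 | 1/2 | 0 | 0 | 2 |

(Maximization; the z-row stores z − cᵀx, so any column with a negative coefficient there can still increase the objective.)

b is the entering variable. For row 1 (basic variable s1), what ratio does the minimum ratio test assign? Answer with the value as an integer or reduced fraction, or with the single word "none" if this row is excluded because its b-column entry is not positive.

The b entry in row 1 is -7 ≤ 0, so this row gives no ratio.

none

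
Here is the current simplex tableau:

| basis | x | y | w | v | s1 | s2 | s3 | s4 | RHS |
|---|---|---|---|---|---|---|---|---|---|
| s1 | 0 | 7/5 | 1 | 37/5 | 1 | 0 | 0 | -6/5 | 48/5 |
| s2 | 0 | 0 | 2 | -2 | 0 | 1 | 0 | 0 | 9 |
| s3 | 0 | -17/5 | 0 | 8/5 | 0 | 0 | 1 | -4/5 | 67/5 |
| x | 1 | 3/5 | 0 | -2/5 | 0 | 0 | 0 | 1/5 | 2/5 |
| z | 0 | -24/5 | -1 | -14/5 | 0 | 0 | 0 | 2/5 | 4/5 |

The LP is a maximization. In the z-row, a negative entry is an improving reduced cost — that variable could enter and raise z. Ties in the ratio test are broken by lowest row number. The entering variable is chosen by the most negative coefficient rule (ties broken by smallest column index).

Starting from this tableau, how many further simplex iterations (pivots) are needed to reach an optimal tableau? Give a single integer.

3

pivot: y in, x out → z = 4
pivot: v in, s1 out → z = 256/25
pivot: w in, s2 out → z = 93/8
No improving column remains; optimal.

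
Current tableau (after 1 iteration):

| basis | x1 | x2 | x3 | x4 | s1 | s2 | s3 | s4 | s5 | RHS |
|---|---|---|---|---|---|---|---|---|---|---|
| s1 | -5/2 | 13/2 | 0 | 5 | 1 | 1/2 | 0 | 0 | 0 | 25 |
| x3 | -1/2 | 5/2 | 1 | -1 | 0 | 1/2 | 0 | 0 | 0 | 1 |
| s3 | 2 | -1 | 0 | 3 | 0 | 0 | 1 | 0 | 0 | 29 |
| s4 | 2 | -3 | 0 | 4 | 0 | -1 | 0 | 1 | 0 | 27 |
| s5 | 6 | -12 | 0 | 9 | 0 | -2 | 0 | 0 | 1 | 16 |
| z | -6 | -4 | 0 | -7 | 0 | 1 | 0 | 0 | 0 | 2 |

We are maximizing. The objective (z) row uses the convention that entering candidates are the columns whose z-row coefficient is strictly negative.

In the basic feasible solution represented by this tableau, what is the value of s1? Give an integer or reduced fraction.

25

s1 is basic (row 1); its value is the RHS of that row: 25.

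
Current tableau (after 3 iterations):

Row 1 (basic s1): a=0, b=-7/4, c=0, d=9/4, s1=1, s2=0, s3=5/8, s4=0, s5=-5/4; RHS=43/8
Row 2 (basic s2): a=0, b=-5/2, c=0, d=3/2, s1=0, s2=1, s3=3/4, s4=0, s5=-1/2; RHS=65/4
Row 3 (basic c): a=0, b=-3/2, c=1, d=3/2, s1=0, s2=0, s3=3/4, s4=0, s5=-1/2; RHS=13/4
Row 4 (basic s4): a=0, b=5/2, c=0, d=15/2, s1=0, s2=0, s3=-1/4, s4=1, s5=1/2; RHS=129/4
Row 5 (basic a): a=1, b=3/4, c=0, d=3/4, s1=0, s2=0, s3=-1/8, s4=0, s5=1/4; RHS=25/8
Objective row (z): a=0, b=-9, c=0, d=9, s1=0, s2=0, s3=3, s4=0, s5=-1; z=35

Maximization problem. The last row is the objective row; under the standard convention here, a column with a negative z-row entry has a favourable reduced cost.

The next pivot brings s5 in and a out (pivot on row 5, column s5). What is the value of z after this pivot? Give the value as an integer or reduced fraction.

95/2

Minimum ratio for s5: (25/8)/(1/4) = 25/2.
z changes by −(z-row coeff of s5)·ratio = −(-1)·(25/2) = 25/2.
New z = 35 + (25/2) = 95/2.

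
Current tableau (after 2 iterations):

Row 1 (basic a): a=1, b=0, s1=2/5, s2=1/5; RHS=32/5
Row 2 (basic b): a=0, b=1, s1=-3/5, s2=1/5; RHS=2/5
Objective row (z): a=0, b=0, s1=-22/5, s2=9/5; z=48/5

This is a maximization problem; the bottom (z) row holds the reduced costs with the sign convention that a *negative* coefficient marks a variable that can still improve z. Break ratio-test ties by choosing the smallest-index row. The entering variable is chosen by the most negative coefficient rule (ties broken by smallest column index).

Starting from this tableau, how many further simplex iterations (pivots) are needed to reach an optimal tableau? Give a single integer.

1

pivot: s1 in, a out → z = 80
No improving column remains; optimal.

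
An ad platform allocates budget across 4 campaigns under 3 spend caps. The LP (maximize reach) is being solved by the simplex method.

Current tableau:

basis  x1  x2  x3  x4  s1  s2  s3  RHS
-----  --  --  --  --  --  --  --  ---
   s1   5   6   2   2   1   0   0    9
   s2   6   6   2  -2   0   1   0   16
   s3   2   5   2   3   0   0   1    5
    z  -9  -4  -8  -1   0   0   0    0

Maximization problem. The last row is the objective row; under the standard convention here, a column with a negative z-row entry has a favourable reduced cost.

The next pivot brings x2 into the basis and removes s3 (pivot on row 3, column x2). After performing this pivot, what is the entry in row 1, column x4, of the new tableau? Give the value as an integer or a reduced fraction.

Pivot element is row 3, column x2: 5.
Normalize row 3: new (row 3, x4) = 3/5 = 3/5.
row 1 ← row 1 − 6·(new row 3): 2 − 6·(3/5) = -8/5.

-8/5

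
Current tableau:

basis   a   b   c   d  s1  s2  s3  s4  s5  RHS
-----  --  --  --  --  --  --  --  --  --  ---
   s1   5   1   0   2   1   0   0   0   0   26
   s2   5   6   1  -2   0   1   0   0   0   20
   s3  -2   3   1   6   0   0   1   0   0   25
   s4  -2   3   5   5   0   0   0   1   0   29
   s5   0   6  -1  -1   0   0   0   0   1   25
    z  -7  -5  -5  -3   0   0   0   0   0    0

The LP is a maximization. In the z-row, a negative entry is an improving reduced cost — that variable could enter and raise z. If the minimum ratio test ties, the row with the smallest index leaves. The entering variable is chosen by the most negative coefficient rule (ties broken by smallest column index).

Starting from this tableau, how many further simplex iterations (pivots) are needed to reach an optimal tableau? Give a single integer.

pivot: a in, s2 out → z = 28
pivot: d in, s1 out → z = 367/10
pivot: c in, s4 out → z = 7835/129
No improving column remains; optimal.

3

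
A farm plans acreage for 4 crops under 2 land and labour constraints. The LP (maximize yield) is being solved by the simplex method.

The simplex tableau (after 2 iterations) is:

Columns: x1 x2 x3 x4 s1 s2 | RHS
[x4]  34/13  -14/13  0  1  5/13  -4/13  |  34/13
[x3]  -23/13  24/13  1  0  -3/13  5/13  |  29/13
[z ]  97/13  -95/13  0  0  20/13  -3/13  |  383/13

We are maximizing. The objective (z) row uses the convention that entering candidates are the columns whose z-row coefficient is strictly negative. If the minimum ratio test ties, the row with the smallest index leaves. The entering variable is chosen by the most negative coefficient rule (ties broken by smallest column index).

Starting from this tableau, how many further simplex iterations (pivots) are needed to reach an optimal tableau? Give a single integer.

pivot: x2 in, x3 out → z = 919/24
No improving column remains; optimal.

1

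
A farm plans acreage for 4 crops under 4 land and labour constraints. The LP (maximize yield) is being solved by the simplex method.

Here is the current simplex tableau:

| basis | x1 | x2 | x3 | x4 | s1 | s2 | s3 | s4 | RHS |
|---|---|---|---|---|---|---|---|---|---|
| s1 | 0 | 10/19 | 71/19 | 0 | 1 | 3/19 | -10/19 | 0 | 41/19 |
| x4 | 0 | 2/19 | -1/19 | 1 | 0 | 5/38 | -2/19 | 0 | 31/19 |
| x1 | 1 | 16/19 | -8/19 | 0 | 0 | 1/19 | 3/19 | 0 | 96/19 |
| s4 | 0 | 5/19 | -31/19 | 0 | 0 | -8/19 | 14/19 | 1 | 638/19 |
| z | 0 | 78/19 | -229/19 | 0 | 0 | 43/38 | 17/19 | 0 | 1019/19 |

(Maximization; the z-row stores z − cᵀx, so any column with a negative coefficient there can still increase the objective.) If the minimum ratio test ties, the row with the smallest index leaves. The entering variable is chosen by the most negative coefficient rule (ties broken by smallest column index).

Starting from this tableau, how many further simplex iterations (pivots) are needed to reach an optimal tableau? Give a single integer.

2

pivot: x3 in, s1 out → z = 4302/71
pivot: s3 in, x1 out → z = 726/7
No improving column remains; optimal.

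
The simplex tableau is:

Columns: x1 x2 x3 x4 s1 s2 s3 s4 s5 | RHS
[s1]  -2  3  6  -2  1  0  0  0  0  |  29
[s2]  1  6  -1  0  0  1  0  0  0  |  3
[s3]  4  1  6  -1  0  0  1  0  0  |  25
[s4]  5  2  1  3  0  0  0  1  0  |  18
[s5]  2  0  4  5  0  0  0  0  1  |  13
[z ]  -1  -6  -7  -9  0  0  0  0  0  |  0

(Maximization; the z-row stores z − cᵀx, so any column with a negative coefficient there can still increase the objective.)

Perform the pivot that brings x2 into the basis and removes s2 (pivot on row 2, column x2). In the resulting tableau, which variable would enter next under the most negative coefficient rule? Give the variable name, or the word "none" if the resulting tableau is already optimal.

Pivot element 6. New z-row = old z-row − (-6)·(row 2/6).
Updated z-row coefficients: x1: 0, x2: 0, x3: -8, x4: -9, s1: 0, s2: 1, s3: 0, s4: 0, s5: 0.
The most negative is -9 in column x4, so x4 would enter next.

x4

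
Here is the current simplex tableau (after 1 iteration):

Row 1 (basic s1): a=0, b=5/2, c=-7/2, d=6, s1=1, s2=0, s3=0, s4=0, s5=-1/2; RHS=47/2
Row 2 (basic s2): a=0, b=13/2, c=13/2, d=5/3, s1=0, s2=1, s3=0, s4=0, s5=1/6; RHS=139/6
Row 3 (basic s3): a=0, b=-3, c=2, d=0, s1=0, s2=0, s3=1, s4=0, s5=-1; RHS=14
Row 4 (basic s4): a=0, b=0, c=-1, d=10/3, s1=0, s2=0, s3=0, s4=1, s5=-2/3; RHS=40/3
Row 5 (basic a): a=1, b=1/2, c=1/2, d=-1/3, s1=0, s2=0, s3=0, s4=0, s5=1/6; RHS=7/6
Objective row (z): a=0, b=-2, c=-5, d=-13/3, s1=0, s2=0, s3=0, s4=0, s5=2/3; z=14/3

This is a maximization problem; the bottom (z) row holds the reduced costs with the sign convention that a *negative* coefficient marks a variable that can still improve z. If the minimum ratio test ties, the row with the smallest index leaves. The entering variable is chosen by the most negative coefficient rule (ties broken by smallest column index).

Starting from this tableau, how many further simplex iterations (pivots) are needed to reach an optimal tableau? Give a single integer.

3

pivot: c in, a out → z = 49/3
pivot: d in, s2 out → z = 239/9
pivot: a in, s4 out → z = 737/20
No improving column remains; optimal.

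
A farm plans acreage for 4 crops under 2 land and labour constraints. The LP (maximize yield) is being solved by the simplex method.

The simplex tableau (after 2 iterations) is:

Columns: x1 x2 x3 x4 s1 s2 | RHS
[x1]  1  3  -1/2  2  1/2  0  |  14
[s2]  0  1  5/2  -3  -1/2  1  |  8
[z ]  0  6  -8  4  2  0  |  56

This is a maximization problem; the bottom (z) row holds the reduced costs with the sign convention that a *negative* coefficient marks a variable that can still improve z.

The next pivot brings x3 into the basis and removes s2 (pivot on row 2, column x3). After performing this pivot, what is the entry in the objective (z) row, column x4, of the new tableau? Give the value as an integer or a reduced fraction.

-28/5

Pivot element is row 2, column x3: 5/2.
Normalize row 2: new (row 2, x4) = (-3)/(5/2) = -6/5.
z-row ← z-row − (-8)·(new row 2): 4 − (-8)·(-6/5) = -28/5.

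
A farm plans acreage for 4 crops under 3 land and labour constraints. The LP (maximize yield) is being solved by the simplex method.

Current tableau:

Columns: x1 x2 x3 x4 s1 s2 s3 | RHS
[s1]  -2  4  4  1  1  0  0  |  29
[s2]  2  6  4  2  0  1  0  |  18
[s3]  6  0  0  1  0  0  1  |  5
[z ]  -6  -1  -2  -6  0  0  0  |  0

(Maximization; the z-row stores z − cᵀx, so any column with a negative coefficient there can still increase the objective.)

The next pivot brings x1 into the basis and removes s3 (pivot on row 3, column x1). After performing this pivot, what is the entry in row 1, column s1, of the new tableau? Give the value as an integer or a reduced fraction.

Pivot element is row 3, column x1: 6.
Normalize row 3: new (row 3, s1) = 0/6 = 0.
row 1 ← row 1 − (-2)·(new row 3): 1 − (-2)·0 = 1.

1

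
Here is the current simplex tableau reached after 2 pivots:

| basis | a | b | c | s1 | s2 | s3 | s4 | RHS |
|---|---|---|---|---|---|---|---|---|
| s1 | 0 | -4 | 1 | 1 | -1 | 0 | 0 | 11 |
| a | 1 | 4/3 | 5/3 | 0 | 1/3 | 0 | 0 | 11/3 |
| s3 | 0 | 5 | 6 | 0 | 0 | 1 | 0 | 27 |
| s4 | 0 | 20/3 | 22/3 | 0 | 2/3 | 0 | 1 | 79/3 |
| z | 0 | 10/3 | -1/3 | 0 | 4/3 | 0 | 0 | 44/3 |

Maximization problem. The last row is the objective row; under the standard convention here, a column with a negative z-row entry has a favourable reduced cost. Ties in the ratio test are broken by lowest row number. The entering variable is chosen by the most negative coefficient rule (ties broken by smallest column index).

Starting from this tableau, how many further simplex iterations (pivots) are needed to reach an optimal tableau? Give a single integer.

1

pivot: c in, a out → z = 77/5
No improving column remains; optimal.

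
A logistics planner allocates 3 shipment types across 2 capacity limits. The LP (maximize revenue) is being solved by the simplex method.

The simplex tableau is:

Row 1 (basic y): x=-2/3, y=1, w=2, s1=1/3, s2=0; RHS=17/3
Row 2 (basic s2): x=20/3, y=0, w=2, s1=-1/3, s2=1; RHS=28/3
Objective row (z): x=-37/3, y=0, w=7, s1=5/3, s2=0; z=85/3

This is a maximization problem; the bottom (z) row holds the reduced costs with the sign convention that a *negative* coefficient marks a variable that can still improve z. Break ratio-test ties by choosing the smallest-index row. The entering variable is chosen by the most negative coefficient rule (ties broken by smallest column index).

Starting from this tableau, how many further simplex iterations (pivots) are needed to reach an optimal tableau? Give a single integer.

pivot: x in, s2 out → z = 228/5
No improving column remains; optimal.

1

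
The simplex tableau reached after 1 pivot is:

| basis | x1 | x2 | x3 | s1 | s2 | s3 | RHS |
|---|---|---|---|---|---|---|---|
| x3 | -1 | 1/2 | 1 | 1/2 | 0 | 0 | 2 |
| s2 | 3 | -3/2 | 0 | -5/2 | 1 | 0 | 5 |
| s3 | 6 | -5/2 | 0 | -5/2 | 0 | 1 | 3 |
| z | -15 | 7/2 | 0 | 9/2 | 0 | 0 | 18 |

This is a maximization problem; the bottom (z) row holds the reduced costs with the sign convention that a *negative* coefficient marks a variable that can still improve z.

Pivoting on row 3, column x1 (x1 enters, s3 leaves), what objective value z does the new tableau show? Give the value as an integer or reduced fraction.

Minimum ratio for x1: 3/6 = 1/2.
z changes by −(z-row coeff of x1)·ratio = −(-15)·(1/2) = 15/2.
New z = 18 + (15/2) = 51/2.

51/2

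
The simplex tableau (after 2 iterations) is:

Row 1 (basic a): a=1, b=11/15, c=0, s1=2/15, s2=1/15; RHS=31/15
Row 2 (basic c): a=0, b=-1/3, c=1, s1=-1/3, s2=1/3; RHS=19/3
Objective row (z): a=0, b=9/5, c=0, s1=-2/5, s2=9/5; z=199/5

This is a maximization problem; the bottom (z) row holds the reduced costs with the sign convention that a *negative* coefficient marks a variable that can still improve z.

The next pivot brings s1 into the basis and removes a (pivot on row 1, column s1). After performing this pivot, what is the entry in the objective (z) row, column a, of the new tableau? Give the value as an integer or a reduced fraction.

Pivot element is row 1, column s1: 2/15.
Normalize row 1: new (row 1, a) = 1/(2/15) = 15/2.
z-row ← z-row − (-2/5)·(new row 1): 0 − (-2/5)·(15/2) = 3.

3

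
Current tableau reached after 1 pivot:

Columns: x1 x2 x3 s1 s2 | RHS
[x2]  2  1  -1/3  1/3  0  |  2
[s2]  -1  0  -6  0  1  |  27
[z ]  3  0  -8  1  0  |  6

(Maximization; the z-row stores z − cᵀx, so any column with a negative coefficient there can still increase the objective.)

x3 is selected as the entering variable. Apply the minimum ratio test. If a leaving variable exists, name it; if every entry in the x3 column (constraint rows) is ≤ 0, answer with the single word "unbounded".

unbounded

x3-column entries: row 1: -1/3, row 2: -6. All ≤ 0, so x3 can increase without bound; the LP is unbounded in this direction.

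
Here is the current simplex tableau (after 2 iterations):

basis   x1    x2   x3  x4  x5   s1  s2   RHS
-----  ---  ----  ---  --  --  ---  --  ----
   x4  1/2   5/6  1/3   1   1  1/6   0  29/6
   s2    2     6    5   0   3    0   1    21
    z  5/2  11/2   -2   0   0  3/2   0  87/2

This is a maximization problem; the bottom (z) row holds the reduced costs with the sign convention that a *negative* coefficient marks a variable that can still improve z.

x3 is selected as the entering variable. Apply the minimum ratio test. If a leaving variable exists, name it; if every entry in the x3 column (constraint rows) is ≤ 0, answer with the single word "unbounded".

s2

Ratios: row 1 (x4): (29/6)/(1/3) = 29/2; row 2 (s2): 21/5 = 21/5.
Minimum ratio is in the s2 row, so s2 leaves.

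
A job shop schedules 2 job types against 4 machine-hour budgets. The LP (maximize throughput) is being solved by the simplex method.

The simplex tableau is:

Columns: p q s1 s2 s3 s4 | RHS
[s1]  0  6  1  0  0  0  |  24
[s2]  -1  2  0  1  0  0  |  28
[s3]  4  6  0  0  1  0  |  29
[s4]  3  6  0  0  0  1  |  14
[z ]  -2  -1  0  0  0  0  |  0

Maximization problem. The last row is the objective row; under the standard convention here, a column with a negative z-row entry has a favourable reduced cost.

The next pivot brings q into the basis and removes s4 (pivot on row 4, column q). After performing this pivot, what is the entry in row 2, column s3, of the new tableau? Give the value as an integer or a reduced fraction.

0

Pivot element is row 4, column q: 6.
Normalize row 4: new (row 4, s3) = 0/6 = 0.
row 2 ← row 2 − 2·(new row 4): 0 − 2·0 = 0.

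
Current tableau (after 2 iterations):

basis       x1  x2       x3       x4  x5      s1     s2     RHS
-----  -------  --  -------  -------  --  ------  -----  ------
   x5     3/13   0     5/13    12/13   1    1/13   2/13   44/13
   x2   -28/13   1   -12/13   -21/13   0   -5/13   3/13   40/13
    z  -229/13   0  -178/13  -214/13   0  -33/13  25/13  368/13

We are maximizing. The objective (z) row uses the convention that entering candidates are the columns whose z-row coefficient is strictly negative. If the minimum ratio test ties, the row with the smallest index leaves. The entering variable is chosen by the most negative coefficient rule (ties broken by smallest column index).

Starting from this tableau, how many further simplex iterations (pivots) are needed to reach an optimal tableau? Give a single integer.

1

pivot: x1 in, x5 out → z = 860/3
No improving column remains; optimal.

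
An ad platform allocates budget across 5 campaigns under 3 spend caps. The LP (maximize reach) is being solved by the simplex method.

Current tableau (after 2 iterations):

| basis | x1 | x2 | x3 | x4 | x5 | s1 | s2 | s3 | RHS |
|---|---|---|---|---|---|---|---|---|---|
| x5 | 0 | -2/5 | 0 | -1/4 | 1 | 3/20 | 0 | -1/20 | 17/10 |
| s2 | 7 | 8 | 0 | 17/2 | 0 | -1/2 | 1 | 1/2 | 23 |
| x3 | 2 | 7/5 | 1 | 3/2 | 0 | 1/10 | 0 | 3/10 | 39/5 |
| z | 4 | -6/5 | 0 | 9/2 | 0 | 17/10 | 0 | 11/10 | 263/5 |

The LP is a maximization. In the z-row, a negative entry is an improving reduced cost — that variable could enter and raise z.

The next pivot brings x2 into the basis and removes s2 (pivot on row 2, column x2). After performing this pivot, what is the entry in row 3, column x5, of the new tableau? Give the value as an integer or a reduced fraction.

0

Pivot element is row 2, column x2: 8.
Normalize row 2: new (row 2, x5) = 0/8 = 0.
row 3 ← row 3 − (7/5)·(new row 2): 0 − (7/5)·0 = 0.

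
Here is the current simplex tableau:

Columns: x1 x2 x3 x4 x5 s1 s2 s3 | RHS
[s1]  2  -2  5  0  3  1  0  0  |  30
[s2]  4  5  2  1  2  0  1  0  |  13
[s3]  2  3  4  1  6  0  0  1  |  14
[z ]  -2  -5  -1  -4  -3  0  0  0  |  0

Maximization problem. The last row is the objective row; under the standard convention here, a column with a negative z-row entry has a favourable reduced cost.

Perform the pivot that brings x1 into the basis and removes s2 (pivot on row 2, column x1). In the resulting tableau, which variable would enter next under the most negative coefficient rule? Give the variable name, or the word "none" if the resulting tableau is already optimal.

x4

Pivot element 4. New z-row = old z-row − (-2)·(row 2/4).
Updated z-row coefficients: x1: 0, x2: -5/2, x3: 0, x4: -7/2, x5: -2, s1: 0, s2: 1/2, s3: 0.
The most negative is -7/2 in column x4, so x4 would enter next.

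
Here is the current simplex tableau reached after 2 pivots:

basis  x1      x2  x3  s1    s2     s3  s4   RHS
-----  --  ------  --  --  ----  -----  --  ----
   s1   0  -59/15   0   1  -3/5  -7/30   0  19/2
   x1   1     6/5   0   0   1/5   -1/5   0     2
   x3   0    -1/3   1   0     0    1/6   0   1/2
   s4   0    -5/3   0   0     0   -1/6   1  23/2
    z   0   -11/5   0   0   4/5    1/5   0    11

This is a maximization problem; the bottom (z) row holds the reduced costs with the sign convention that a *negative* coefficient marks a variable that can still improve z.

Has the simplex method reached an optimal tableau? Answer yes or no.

no

Column x2 has objective-row coefficient -11/5, which is negative; an improving pivot exists, so not yet optimal.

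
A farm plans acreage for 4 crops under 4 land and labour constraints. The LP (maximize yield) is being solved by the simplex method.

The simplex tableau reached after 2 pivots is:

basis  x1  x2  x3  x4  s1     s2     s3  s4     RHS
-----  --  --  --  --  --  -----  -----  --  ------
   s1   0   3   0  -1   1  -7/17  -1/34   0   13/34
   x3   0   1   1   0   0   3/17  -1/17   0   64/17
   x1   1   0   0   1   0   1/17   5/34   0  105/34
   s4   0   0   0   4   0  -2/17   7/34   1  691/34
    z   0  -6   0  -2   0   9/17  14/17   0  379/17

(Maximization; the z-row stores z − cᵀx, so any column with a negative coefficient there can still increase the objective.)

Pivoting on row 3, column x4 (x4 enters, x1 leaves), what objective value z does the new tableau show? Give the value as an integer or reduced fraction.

Minimum ratio for x4: (105/34)/1 = 105/34.
z changes by −(z-row coeff of x4)·ratio = −(-2)·(105/34) = 105/17.
New z = 379/17 + (105/17) = 484/17.

484/17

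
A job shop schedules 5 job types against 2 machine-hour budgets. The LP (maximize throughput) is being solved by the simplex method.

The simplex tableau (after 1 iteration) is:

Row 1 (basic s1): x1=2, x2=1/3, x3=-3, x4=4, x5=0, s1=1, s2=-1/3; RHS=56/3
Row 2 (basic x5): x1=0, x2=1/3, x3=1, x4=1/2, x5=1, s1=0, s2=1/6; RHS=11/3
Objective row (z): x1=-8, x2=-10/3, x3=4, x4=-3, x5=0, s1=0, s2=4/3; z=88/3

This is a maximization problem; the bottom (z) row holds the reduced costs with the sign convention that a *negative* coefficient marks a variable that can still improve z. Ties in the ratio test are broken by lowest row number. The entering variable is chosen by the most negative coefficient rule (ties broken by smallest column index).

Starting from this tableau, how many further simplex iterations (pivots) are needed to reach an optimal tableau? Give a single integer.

pivot: x1 in, s1 out → z = 104
pivot: x3 in, x5 out → z = 400/3
No improving column remains; optimal.

2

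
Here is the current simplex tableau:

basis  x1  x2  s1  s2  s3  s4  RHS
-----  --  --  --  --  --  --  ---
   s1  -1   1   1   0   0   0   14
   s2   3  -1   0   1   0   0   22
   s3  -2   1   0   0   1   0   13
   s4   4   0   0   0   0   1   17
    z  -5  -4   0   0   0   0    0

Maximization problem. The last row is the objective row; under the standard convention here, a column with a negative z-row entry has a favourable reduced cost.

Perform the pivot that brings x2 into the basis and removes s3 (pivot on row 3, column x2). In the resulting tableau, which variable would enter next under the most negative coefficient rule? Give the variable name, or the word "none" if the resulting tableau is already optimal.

Pivot element 1. New z-row = old z-row − (-4)·(row 3/1).
Updated z-row coefficients: x1: -13, x2: 0, s1: 0, s2: 0, s3: 4, s4: 0.
The most negative is -13 in column x1, so x1 would enter next.

x1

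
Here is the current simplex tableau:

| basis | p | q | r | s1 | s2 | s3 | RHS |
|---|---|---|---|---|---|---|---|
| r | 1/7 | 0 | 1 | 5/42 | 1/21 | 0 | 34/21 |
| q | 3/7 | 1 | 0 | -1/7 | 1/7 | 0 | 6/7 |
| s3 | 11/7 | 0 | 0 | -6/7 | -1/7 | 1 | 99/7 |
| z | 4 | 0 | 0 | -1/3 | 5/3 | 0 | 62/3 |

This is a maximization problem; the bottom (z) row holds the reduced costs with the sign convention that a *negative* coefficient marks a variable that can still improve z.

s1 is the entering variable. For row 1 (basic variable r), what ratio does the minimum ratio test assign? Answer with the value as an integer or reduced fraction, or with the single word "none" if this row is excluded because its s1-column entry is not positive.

68/5

Ratio = RHS / (s1 entry) = (34/21) / (5/42) = 68/5.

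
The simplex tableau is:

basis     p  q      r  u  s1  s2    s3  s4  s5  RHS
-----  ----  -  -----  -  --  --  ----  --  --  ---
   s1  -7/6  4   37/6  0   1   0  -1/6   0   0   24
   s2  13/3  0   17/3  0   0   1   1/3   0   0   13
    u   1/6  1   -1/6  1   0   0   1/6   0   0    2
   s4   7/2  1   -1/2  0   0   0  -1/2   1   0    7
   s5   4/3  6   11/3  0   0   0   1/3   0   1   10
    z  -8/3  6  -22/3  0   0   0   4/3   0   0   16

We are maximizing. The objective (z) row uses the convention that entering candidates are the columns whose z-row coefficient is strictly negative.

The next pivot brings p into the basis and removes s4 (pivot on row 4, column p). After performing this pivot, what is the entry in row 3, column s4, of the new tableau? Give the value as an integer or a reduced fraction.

Pivot element is row 4, column p: 7/2.
Normalize row 4: new (row 4, s4) = 1/(7/2) = 2/7.
row 3 ← row 3 − (1/6)·(new row 4): 0 − (1/6)·(2/7) = -1/21.

-1/21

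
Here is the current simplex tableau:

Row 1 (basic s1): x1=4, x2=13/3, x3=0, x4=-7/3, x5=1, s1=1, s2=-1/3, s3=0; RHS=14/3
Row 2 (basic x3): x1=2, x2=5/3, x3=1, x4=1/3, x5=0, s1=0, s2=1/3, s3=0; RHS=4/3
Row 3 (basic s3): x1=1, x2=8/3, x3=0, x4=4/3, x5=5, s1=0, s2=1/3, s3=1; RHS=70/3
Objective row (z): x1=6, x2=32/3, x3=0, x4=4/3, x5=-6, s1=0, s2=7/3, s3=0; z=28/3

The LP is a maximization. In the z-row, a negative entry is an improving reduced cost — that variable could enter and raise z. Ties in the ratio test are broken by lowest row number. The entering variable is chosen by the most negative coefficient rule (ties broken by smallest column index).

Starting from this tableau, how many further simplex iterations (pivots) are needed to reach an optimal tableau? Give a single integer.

pivot: x5 in, s1 out → z = 112/3
pivot: x4 in, s3 out → z = 112/3
No improving column remains; optimal.

2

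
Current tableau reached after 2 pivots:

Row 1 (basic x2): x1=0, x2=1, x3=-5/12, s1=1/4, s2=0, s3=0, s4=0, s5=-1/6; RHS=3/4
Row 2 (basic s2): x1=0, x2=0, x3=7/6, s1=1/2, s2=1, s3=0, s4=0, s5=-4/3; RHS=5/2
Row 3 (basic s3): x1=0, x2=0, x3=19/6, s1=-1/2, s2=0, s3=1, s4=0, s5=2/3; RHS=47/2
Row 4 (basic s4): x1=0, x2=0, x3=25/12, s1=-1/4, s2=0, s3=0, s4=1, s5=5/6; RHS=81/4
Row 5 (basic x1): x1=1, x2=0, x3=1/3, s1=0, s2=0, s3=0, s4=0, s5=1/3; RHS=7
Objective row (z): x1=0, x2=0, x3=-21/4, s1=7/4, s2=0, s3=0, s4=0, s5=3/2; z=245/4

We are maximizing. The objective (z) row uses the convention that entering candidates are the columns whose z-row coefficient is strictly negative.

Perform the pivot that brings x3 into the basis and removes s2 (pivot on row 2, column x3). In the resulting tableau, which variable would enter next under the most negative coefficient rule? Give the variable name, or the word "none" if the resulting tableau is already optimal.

Pivot element 7/6. New z-row = old z-row − (-21/4)·(row 2/(7/6)).
Updated z-row coefficients: x1: 0, x2: 0, x3: 0, s1: 4, s2: 9/2, s3: 0, s4: 0, s5: -9/2.
The most negative is -9/2 in column s5, so s5 would enter next.

s5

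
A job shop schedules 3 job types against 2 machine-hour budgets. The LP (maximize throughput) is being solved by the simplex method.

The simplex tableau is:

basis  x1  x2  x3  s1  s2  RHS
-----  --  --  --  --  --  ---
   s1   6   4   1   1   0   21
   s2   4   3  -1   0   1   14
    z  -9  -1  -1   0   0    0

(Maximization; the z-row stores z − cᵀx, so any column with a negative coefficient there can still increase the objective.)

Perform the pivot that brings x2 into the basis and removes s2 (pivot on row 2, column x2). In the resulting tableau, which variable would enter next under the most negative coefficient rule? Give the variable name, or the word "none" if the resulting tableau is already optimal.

x1

Pivot element 3. New z-row = old z-row − (-1)·(row 2/3).
Updated z-row coefficients: x1: -23/3, x2: 0, x3: -4/3, s1: 0, s2: 1/3.
The most negative is -23/3 in column x1, so x1 would enter next.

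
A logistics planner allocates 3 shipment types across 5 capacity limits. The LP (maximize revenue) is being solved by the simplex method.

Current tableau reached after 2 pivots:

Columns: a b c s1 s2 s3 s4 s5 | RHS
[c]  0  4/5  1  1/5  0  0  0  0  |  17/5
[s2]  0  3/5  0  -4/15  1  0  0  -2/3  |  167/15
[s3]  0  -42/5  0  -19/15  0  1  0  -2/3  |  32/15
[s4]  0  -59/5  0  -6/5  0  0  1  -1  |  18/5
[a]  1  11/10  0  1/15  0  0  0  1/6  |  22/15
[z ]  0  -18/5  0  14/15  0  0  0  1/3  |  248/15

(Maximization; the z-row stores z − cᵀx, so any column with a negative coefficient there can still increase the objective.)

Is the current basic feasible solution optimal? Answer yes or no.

no

Column b has objective-row coefficient -18/5, which is negative; an improving pivot exists, so not yet optimal.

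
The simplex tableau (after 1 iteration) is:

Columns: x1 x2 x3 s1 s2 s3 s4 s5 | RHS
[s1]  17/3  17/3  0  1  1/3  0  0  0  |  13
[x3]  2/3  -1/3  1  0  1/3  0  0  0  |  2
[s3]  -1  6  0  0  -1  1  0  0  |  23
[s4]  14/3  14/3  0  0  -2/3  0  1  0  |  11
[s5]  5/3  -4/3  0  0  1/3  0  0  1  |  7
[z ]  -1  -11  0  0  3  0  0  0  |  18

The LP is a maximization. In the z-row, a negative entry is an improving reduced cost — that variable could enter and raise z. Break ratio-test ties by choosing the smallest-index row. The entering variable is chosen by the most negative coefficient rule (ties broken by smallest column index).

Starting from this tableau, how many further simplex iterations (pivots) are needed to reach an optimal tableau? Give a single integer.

1

pivot: x2 in, s1 out → z = 735/17
No improving column remains; optimal.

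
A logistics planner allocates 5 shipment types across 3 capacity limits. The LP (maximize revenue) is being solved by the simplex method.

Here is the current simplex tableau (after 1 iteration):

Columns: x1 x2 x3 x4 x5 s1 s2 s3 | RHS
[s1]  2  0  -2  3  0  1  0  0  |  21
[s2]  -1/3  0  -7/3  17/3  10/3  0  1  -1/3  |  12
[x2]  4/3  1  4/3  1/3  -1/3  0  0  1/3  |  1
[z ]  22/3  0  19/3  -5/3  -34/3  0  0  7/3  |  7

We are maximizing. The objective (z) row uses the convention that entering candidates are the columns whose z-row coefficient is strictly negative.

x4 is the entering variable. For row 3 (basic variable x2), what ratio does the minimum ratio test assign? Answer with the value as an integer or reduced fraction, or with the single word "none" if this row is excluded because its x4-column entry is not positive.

Ratio = RHS / (x4 entry) = 1 / (1/3) = 3.

3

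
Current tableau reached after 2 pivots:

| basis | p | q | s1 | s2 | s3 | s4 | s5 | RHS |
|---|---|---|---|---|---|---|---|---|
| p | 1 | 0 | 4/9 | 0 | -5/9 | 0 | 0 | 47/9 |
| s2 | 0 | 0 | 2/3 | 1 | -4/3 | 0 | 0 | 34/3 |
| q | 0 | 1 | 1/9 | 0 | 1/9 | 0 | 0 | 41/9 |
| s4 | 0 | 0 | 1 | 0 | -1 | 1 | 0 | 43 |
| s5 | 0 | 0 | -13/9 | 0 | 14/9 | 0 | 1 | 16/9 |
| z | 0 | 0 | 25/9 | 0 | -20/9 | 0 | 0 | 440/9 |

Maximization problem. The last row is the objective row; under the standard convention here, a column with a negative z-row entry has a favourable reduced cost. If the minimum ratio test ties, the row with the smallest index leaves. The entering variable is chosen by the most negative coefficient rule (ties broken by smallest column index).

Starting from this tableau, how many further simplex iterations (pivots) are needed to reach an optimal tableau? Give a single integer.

1

pivot: s3 in, s5 out → z = 360/7
No improving column remains; optimal.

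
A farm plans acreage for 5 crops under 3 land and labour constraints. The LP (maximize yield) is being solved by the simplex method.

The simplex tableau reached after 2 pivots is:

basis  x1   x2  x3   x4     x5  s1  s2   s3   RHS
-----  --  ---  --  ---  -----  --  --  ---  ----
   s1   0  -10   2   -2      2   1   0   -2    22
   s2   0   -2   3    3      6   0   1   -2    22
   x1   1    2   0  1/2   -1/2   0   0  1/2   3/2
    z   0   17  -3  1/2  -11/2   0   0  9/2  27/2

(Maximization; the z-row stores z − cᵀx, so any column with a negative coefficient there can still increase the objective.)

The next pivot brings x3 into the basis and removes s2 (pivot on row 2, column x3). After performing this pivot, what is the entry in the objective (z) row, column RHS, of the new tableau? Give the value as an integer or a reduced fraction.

Pivot element is row 2, column x3: 3.
Normalize row 2: new (row 2, RHS) = 22/3 = 22/3.
z-row ← z-row − (-3)·(new row 2): 27/2 − (-3)·(22/3) = 71/2.

71/2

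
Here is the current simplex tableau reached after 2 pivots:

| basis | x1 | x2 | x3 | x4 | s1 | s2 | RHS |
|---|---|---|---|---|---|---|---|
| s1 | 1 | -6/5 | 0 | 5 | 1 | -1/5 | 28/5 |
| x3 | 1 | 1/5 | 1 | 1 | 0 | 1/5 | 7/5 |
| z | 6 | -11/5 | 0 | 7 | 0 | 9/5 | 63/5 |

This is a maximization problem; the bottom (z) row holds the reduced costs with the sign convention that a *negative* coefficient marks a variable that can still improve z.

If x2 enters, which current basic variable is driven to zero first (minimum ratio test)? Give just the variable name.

x3

Ratios: row 1 (s1): entry -6/5 ≤ 0, skip; row 2 (x3): (7/5)/(1/5) = 7.
Minimum ratio 7 is in the x3 row, so x3 leaves.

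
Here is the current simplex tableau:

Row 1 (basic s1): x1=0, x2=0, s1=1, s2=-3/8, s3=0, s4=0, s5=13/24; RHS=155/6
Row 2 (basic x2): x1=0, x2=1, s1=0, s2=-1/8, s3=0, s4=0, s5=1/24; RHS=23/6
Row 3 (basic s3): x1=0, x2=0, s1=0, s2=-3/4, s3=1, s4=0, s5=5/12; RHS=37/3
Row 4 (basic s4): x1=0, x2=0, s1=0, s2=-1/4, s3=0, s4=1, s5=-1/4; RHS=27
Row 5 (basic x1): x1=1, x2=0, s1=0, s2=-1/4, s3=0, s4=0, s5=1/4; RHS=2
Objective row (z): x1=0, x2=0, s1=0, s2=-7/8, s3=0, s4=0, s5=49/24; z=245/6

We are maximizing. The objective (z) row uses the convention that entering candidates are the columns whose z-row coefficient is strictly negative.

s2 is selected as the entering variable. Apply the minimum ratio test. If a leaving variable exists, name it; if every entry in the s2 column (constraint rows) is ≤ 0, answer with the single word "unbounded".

s2-column entries: row 1: -3/8, row 2: -1/8, row 3: -3/4, row 4: -1/4, row 5: -1/4. All ≤ 0, so s2 can increase without bound; the LP is unbounded in this direction.

unbounded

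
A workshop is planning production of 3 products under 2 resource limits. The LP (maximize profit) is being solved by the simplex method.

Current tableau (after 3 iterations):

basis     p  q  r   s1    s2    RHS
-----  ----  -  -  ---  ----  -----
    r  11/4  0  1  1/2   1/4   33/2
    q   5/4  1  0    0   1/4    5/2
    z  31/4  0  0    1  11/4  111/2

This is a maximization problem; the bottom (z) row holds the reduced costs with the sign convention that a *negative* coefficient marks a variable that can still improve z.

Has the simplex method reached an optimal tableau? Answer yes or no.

No objective-row coefficient is strictly negative, so no entering variable exists; the tableau is optimal.

yes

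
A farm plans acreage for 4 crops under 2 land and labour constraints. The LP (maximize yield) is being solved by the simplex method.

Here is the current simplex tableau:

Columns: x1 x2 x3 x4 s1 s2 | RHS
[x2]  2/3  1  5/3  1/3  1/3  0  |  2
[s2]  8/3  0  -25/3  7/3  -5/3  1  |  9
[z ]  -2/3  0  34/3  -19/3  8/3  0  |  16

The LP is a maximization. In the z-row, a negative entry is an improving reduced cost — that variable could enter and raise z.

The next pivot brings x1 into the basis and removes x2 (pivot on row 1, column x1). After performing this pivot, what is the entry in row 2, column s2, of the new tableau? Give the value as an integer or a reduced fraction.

Pivot element is row 1, column x1: 2/3.
Normalize row 1: new (row 1, s2) = 0/(2/3) = 0.
row 2 ← row 2 − (8/3)·(new row 1): 1 − (8/3)·0 = 1.

1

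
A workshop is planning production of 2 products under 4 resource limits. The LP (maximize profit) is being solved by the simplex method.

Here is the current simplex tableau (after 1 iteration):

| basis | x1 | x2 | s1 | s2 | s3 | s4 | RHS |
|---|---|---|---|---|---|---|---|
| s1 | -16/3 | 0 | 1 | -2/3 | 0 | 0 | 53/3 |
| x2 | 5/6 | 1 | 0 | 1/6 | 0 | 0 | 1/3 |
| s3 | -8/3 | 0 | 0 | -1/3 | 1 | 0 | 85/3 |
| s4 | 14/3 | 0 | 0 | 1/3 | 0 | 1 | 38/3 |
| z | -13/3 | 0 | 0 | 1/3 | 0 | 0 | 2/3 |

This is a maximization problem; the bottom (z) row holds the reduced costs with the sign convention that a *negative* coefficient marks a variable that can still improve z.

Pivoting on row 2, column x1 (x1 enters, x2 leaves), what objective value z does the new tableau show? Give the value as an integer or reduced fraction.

Minimum ratio for x1: (1/3)/(5/6) = 2/5.
z changes by −(z-row coeff of x1)·ratio = −(-13/3)·(2/5) = 26/15.
New z = 2/3 + (26/15) = 12/5.

12/5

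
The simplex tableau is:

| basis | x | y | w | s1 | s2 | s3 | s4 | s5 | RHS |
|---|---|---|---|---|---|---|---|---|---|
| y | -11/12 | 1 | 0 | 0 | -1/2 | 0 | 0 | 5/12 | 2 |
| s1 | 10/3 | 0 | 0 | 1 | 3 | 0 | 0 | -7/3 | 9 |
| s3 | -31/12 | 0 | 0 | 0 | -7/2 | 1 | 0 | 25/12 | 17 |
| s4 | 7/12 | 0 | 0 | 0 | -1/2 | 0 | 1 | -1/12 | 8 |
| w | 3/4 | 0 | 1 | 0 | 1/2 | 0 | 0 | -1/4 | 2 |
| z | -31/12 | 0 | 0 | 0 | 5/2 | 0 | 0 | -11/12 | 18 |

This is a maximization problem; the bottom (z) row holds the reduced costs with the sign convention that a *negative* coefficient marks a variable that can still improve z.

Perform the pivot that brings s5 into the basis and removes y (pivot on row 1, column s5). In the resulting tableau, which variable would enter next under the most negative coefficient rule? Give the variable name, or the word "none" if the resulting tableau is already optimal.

x

Pivot element 5/12. New z-row = old z-row − (-11/12)·(row 1/(5/12)).
Updated z-row coefficients: x: -23/5, y: 11/5, w: 0, s1: 0, s2: 7/5, s3: 0, s4: 0, s5: 0.
The most negative is -23/5 in column x, so x would enter next.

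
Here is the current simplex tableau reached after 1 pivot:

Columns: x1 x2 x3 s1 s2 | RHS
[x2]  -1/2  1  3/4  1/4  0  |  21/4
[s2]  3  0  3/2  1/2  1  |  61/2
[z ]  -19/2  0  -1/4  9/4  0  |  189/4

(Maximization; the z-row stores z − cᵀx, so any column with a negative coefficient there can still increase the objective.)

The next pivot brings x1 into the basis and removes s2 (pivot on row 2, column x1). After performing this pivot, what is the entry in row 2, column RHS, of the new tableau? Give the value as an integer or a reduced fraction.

61/6

Pivot element is row 2, column x1: 3.
Normalize row 2: new (row 2, RHS) = (61/2)/3 = 61/6.
Row 2 is the pivot row, so the entry is 61/6.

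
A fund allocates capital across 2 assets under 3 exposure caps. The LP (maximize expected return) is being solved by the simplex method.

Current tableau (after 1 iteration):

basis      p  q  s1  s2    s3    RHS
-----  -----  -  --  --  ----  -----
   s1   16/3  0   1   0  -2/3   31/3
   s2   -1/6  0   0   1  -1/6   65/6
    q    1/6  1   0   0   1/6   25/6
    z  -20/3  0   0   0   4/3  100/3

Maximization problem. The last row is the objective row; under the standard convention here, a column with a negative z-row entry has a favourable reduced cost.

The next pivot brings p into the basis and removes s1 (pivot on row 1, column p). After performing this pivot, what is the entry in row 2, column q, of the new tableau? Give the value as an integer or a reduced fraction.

0

Pivot element is row 1, column p: 16/3.
Normalize row 1: new (row 1, q) = 0/(16/3) = 0.
row 2 ← row 2 − (-1/6)·(new row 1): 0 − (-1/6)·0 = 0.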